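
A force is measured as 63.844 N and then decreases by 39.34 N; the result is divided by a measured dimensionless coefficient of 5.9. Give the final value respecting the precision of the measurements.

63.844 N − 39.34 N = 24.504 N; the difference is limited to 2 decimal places (4 s.f.).
Carrying full precision, 24.504 ÷ 5.9 = 4.15322033898… N; 5.9 has 2 s.f., so the result keeps min(4, 2) = 2 s.f.
Rounded to 2 significant figures: 4.2 N.

4.2 N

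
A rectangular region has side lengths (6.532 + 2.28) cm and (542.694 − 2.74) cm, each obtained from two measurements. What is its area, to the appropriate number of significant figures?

4.76 × 10^3 cm²

6.532 + 2.28 = 8.812, limited to 2 d.p. → 3 s.f.; 542.694 − 2.74 = 539.954, limited to 2 d.p. → 5 s.f.
Carrying full precision, 8.812 × 539.954 = 4758.074648; keep min(3, 5) = 3 s.f.
Rounded to 3 significant figures: 4.76 × 10^3 cm².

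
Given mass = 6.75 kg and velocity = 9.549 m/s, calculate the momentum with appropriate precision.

64.5 kg·m/s

momentum = 6.75 kg × 9.549 m/s = 64.45575 kg·m/s.
6.75 has 3 significant figures; 9.549 has 4.
Division/multiplication keeps the fewest: 3 significant figures.
Rounded: 64.5 kg·m/s.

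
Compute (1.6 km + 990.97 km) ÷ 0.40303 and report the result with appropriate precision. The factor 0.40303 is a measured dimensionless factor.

2463 km

1.6 km + 990.97 km = 992.57 km; the sum is limited to 1 decimal place (4 s.f.).
Carrying full precision, 992.57 ÷ 0.40303 = 2462.76952088… km; 0.40303 has 5 s.f., so the result keeps min(4, 5) = 4 s.f.
Rounded to 4 significant figures: 2463 km.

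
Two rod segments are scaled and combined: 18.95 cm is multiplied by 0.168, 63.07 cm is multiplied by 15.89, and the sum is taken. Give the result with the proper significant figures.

18.95 × 0.168 = 3.1836 → 3.18 cm (3 s.f., last digit at the 10^-2 place).
63.07 × 15.89 = 1002.1823 → 1002 cm (4 s.f., last digit at the 10^0 place).
Sum: 1005.3659 cm; keep the coarser place, 10^0.
Result: 1005 cm.

1005 cm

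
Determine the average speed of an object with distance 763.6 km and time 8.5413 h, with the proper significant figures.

89.40 km/h

average speed = 763.6 km ÷ 8.5413 h = 89.4009108684… km/h.
763.6 has 4 significant figures; 8.5413 has 5.
Division/multiplication keeps the fewest: 4 significant figures.
Rounded: 89.40 km/h.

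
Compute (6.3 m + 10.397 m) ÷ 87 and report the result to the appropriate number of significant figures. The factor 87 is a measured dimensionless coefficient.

6.3 m + 10.397 m = 16.697 m; the sum is limited to 1 decimal place (3 s.f.).
Carrying full precision, 16.697 ÷ 87 = 0.19191954023… m; 87 has 2 s.f., so the result keeps min(3, 2) = 2 s.f.
Rounded to 2 significant figures: 0.19 m.

0.19 m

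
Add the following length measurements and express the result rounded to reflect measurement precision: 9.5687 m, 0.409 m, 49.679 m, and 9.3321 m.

9.5687 m + 0.409 m + 49.679 m + 9.3321 m = 68.9888 m.
Addition/subtraction keeps the fewest decimal places: 9.5687 → 4 decimal places, 0.409 → 3 decimal places, 49.679 → 3 decimal places, 9.3321 → 4 decimal places; limit is 3.
Rounded to 3 decimal places: 68.989 m.

68.989 m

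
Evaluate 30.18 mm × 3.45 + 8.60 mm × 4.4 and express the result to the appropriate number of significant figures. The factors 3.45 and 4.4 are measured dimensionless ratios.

30.18 × 3.45 = 104.121 → 104 mm (3 s.f., last digit at the 10^0 place).
8.60 × 4.4 = 37.84 → 38 mm (2 s.f., last digit at the 10^0 place).
Sum: 141.961 mm; keep the coarser place, 10^0.
Result: 142 mm.

142 mm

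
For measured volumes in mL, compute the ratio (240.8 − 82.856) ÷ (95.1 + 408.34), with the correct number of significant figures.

240.8 − 82.856 = 157.944, limited to 1 d.p. → 4 s.f.; 95.1 + 408.34 = 503.44, limited to 1 d.p. → 4 s.f.
Carrying full precision, 157.944 ÷ 503.44 = 0.31372954076…; keep min(4, 4) = 4 s.f.
Rounded to 4 significant figures: 0.3137.

0.3137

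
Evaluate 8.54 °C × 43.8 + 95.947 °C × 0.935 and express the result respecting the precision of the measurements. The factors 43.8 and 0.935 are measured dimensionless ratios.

464 °C

8.54 × 43.8 = 374.052 → 374 °C (3 s.f., last digit at the 10^0 place).
95.947 × 0.935 = 89.710445 → 89.7 °C (3 s.f., last digit at the 10^-1 place).
Sum: 463.762445 °C; keep the coarser place, 10^0.
Result: 464 °C.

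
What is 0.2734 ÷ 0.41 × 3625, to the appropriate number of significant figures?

2.4 × 10^3

0.2734 ÷ 0.41 × 3625 = 2417.25609756…
Multiplication/division keeps the fewest significant figures: 0.2734 → 4 s.f., 0.41 → 2 s.f., 3625 → 4 s.f.; limit is 2.
Rounded to 2 significant figures: 2.4 × 10^3.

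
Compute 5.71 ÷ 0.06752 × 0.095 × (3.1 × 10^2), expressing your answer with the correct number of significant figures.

2.5 × 10^3

5.71 ÷ 0.06752 × 0.095 × (3.1 × 10^2) = 2490.5139218…
Multiplication/division keeps the fewest significant figures: 5.71 → 3 s.f., 0.06752 → 4 s.f., 0.095 → 2 s.f., 3.1 × 10^2 → 2 s.f.; limit is 2.
Rounded to 2 significant figures: 2.5 × 10^3.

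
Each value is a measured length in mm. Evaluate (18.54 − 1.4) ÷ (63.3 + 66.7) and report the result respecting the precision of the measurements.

18.54 − 1.4 = 17.14, limited to 1 d.p. → 3 s.f.; 63.3 + 66.7 = 130.0, limited to 1 d.p. → 4 s.f.
Carrying full precision, 17.14 ÷ 130.0 = 0.131846153846…; keep min(3, 4) = 3 s.f.
Rounded to 3 significant figures: 0.132.

0.132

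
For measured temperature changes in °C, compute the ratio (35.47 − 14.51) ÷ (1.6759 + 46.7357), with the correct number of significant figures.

4.330 × 10⁻¹

35.47 − 14.51 = 20.96, limited to 2 d.p. → 4 s.f.; 1.6759 + 46.7357 = 48.4116, limited to 4 d.p. → 6 s.f.
Carrying full precision, 20.96 ÷ 48.4116 = 0.432954085384…; keep min(4, 6) = 4 s.f.
Rounded to 4 significant figures: 4.330 × 10⁻¹.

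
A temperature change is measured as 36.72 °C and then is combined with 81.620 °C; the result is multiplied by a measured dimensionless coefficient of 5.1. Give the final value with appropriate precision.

6.0 × 10^2 °C

36.72 °C + 81.620 °C = 118.340 °C; the sum is limited to 2 decimal places (5 s.f.).
Carrying full precision, 118.340 × 5.1 = 603.534 °C; 5.1 has 2 s.f., so the result keeps min(5, 2) = 2 s.f.
Rounded to 2 significant figures: 6.0 × 10^2 °C.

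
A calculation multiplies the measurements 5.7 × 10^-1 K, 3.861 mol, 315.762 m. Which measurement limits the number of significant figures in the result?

5.7 × 10^-1 K → 2 s.f.; 3.861 mol → 4 s.f.; 315.762 m → 6 s.f.
The fewest is 2 significant figures, from 5.7 × 10^-1 K.

5.7 × 10^-1 K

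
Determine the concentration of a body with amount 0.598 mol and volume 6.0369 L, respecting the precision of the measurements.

concentration = 0.598 mol ÷ 6.0369 L = 0.0990574632676… mol/L.
0.598 has 3 significant figures; 6.0369 has 5.
Division/multiplication keeps the fewest: 3 significant figures.
Rounded: 0.0991 mol/L.

0.0991 mol/L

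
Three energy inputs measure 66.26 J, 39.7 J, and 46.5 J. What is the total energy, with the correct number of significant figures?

152.5 J

66.26 J + 39.7 J + 46.5 J = 152.46 J.
Addition/subtraction keeps the fewest decimal places: 66.26 → 2 decimal places, 39.7 → 1 decimal place, 46.5 → 1 decimal place; limit is 1.
Rounded to 1 decimal place: 152.5 J.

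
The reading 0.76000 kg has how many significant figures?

0.76000: leading zeros are not significant; trailing zeros after a decimal point are significant.

5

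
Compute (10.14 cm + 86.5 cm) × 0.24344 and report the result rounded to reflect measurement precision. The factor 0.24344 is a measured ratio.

10.14 cm + 86.5 cm = 96.64 cm; the sum is limited to 1 decimal place (3 s.f.).
Carrying full precision, 96.64 × 0.24344 = 23.5260416 cm; 0.24344 has 5 s.f., so the result keeps min(3, 5) = 3 s.f.
Rounded to 3 significant figures: 23.5 cm.

23.5 cm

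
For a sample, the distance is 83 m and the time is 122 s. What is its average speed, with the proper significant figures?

average speed = 83 m ÷ 122 s = 0.680327868852… m/s.
83 has 2 significant figures; 122 has 3.
Division/multiplication keeps the fewest: 2 significant figures.
Rounded: 6.8 × 10^-1 m/s.

6.8 × 10^-1 m/s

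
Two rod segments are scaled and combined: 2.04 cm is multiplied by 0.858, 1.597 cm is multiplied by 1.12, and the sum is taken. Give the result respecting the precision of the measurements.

3.54 cm

2.04 × 0.858 = 1.75032 → 1.75 cm (3 s.f., last digit at the 10^-2 place).
1.597 × 1.12 = 1.78864 → 1.79 cm (3 s.f., last digit at the 10^-2 place).
Sum: 3.53896 cm; keep the coarser place, 10^-2.
Result: 3.54 cm.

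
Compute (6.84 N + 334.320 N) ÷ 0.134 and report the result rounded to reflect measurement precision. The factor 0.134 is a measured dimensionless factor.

6.84 N + 334.320 N = 341.160 N; the sum is limited to 2 decimal places (5 s.f.).
Carrying full precision, 341.160 ÷ 0.134 = 2545.97014925… N; 0.134 has 3 s.f., so the result keeps min(5, 3) = 3 s.f.
Rounded to 3 significant figures: 2.55 × 10³ N.

2.55 × 10³ N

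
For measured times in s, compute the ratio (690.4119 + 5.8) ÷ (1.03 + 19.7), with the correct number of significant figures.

690.4119 + 5.8 = 696.2119, limited to 1 d.p. → 4 s.f.; 1.03 + 19.7 = 20.73, limited to 1 d.p. → 3 s.f.
Carrying full precision, 696.2119 ÷ 20.73 = 33.5847515678…; keep min(4, 3) = 3 s.f.
Rounded to 3 significant figures: 33.6.

33.6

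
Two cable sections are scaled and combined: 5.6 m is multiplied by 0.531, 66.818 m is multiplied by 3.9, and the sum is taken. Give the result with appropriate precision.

2.6 × 10^2 m

5.6 × 0.531 = 2.9736 → 3.0 m (2 s.f., last digit at the 10^-1 place).
66.818 × 3.9 = 260.5902 → 2.6 × 10^2 m (2 s.f., last digit at the 10^1 place).
Sum: 263.5638 m; keep the coarser place, 10^1.
Result: 2.6 × 10^2 m.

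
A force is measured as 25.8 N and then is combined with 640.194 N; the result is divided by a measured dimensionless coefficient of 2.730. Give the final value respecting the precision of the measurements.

244.0 N

25.8 N + 640.194 N = 665.994 N; the sum is limited to 1 decimal place (4 s.f.).
Carrying full precision, 665.994 ÷ 2.730 = 243.953846154… N; 2.730 has 4 s.f., so the result keeps min(4, 4) = 4 s.f.
Rounded to 4 significant figures: 244.0 N.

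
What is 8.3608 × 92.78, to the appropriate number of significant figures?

775.7

8.3608 × 92.78 = 775.715024
Multiplication/division keeps the fewest significant figures: 8.3608 → 5 s.f., 92.78 → 4 s.f.; limit is 4.
Rounded to 4 significant figures: 775.7.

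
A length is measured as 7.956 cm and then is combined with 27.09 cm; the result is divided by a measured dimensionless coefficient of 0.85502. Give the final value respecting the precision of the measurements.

7.956 cm + 27.09 cm = 35.046 cm; the sum is limited to 2 decimal places (4 s.f.).
Carrying full precision, 35.046 ÷ 0.85502 = 40.9885148885… cm; 0.85502 has 5 s.f., so the result keeps min(4, 5) = 4 s.f.
Rounded to 4 significant figures: 40.99 cm.

40.99 cm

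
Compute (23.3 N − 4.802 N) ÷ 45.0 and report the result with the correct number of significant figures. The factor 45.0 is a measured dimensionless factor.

23.3 N − 4.802 N = 18.498 N; the difference is limited to 1 decimal place (3 s.f.).
Carrying full precision, 18.498 ÷ 45.0 = 0.411066666667… N; 45.0 has 3 s.f., so the result keeps min(3, 3) = 3 s.f.
Rounded to 3 significant figures: 0.411 N.

0.411 N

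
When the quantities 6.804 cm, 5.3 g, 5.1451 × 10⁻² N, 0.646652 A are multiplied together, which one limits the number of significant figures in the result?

6.804 cm → 4 s.f.; 5.3 g → 2 s.f.; 5.1451 × 10⁻² N → 5 s.f.; 0.646652 A → 6 s.f.
The fewest is 2 significant figures, from 5.3 g.

5.3 g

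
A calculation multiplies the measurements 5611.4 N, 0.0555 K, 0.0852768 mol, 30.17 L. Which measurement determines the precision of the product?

5611.4 N → 5 s.f.; 0.0555 K → 3 s.f.; 0.0852768 mol → 6 s.f.; 30.17 L → 4 s.f.
The fewest is 3 significant figures, from 0.0555 K.

0.0555 K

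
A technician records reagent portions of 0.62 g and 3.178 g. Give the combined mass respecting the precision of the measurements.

3.80 g

0.62 g + 3.178 g = 3.798 g.
Addition/subtraction keeps the fewest decimal places: 0.62 → 2 decimal places, 3.178 → 3 decimal places; limit is 2.
Rounded to 2 decimal places: 3.80 g.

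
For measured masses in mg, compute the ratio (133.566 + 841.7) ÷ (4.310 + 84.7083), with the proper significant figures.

133.566 + 841.7 = 975.266, limited to 1 d.p. → 4 s.f.; 4.310 + 84.7083 = 89.0183, limited to 3 d.p. → 5 s.f.
Carrying full precision, 975.266 ÷ 89.0183 = 10.955792236…; keep min(4, 5) = 4 s.f.
Rounded to 4 significant figures: 10.96.

10.96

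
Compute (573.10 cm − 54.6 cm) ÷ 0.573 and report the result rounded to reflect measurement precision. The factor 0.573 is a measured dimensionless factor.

905 cm

573.10 cm − 54.6 cm = 518.50 cm; the difference is limited to 1 decimal place (4 s.f.).
Carrying full precision, 518.50 ÷ 0.573 = 904.886561955… cm; 0.573 has 3 s.f., so the result keeps min(4, 3) = 3 s.f.
Rounded to 3 significant figures: 905 cm.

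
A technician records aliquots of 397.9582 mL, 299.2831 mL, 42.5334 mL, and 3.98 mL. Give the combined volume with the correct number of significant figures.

7.4375 × 10^2 mL

397.9582 mL + 299.2831 mL + 42.5334 mL + 3.98 mL = 743.7547 mL.
Addition/subtraction keeps the fewest decimal places: 397.9582 → 4 decimal places, 299.2831 → 4 decimal places, 42.5334 → 4 decimal places, 3.98 → 2 decimal places; limit is 2.
Rounded to 2 decimal places: 7.4375 × 10^2 mL.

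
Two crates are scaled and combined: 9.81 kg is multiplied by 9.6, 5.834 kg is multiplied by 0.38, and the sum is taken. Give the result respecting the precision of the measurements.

9.81 × 9.6 = 94.176 → 94 kg (2 s.f., last digit at the 10^0 place).
5.834 × 0.38 = 2.21692 → 2.2 kg (2 s.f., last digit at the 10^-1 place).
Sum: 96.39292 kg; keep the coarser place, 10^0.
Result: 96 kg.

96 kg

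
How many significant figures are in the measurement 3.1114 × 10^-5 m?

3.1114 × 10^-5: in scientific notation every digit of the coefficient is significant.

5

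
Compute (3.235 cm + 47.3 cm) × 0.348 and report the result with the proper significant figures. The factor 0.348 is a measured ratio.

17.6 cm

3.235 cm + 47.3 cm = 50.535 cm; the sum is limited to 1 decimal place (3 s.f.).
Carrying full precision, 50.535 × 0.348 = 17.58618 cm; 0.348 has 3 s.f., so the result keeps min(3, 3) = 3 s.f.
Rounded to 3 significant figures: 17.6 cm.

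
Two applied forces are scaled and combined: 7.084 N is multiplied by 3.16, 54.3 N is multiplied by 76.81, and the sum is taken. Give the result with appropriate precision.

4.19 × 10^3 N

7.084 × 3.16 = 22.38544 → 22.4 N (3 s.f., last digit at the 10^-1 place).
54.3 × 76.81 = 4170.783 → 4.17 × 10^3 N (3 s.f., last digit at the 10^1 place).
Sum: 4193.16844 N; keep the coarser place, 10^1.
Result: 4.19 × 10^3 N.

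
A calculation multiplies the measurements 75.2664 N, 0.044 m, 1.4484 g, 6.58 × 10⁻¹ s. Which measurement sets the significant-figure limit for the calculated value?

75.2664 N → 6 s.f.; 0.044 m → 2 s.f.; 1.4484 g → 5 s.f.; 6.58 × 10⁻¹ s → 3 s.f.
The fewest is 2 significant figures, from 0.044 m.

0.044 m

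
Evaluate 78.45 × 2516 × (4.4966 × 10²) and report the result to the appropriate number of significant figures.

8.875 × 10⁷

78.45 × 2516 × (4.4966 × 10²) = 88753980.732
Multiplication/division keeps the fewest significant figures: 78.45 → 4 s.f., 2516 → 4 s.f., 4.4966 × 10² → 5 s.f.; limit is 4.
Rounded to 4 significant figures: 8.875 × 10⁷.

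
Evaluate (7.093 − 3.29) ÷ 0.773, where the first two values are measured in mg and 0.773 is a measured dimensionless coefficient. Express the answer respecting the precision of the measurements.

4.92 mg

7.093 mg − 3.29 mg = 3.803 mg; the difference is limited to 2 decimal places (3 s.f.).
Carrying full precision, 3.803 ÷ 0.773 = 4.91979301423… mg; 0.773 has 3 s.f., so the result keeps min(3, 3) = 3 s.f.
Rounded to 3 significant figures: 4.92 mg.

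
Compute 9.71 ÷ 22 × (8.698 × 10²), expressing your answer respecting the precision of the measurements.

3.8 × 10²

9.71 ÷ 22 × (8.698 × 10²) = 383.898090909…
Multiplication/division keeps the fewest significant figures: 9.71 → 3 s.f., 22 → 2 s.f., 8.698 × 10² → 4 s.f.; limit is 2.
Rounded to 2 significant figures: 3.8 × 10².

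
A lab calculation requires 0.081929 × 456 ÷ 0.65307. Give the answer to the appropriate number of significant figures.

0.081929 × 456 ÷ 0.65307 = 57.2061555423…
Multiplication/division keeps the fewest significant figures: 0.081929 → 5 s.f., 456 → 3 s.f., 0.65307 → 5 s.f.; limit is 3.
Rounded to 3 significant figures: 57.2.

57.2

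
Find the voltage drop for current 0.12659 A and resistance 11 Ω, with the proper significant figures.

voltage drop = 0.12659 A × 11 Ω = 1.39249 V.
0.12659 has 5 significant figures; 11 has 2.
Division/multiplication keeps the fewest: 2 significant figures.
Rounded: 1.4 V.

1.4 V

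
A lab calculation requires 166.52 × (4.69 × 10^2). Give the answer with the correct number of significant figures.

166.52 × (4.69 × 10^2) = 78097.88
Multiplication/division keeps the fewest significant figures: 166.52 → 5 s.f., 4.69 × 10^2 → 3 s.f.; limit is 3.
Rounded to 3 significant figures: 7.81 × 10^4.

7.81 × 10^4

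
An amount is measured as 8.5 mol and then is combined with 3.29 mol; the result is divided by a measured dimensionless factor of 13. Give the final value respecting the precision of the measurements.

0.91 mol

8.5 mol + 3.29 mol = 11.79 mol; the sum is limited to 1 decimal place (3 s.f.).
Carrying full precision, 11.79 ÷ 13 = 0.906923076923… mol; 13 has 2 s.f., so the result keeps min(3, 2) = 2 s.f.
Rounded to 2 significant figures: 0.91 mol.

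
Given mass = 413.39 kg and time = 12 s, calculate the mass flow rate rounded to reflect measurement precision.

mass flow rate = 413.39 kg ÷ 12 s = 34.4491666667… kg/s.
413.39 has 5 significant figures; 12 has 2.
Division/multiplication keeps the fewest: 2 significant figures.
Rounded: 34 kg/s.

34 kg/s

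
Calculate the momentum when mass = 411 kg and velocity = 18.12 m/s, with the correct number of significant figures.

7.45 × 10^3 kg·m/s

momentum = 411 kg × 18.12 m/s = 7447.32 kg·m/s.
411 has 3 significant figures; 18.12 has 4.
Division/multiplication keeps the fewest: 3 significant figures.
Rounded: 7.45 × 10^3 kg·m/s.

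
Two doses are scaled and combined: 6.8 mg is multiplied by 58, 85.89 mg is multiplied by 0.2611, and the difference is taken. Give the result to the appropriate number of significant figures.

3.7 × 10² mg

6.8 × 58 = 394.4 → 3.9 × 10² mg (2 s.f., last digit at the 10^1 place).
85.89 × 0.2611 = 22.425879 → 22.43 mg (4 s.f., last digit at the 10^-2 place).
Difference: 371.974121 mg; keep the coarser place, 10^1.
Result: 3.7 × 10² mg.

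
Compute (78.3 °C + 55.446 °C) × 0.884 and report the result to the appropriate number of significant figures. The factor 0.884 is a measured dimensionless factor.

78.3 °C + 55.446 °C = 133.746 °C; the sum is limited to 1 decimal place (4 s.f.).
Carrying full precision, 133.746 × 0.884 = 118.231464 °C; 0.884 has 3 s.f., so the result keeps min(4, 3) = 3 s.f.
Rounded to 3 significant figures: 118 °C.

118 °C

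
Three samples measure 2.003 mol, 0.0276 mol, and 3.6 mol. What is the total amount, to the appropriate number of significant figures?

5.6 mol

2.003 mol + 0.0276 mol + 3.6 mol = 5.6306 mol.
Addition/subtraction keeps the fewest decimal places: 2.003 → 3 decimal places, 0.0276 → 4 decimal places, 3.6 → 1 decimal place; limit is 1.
Rounded to 1 decimal place: 5.6 mol.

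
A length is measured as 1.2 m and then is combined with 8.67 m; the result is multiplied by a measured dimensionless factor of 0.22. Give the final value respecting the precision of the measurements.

2.2 m

1.2 m + 8.67 m = 9.87 m; the sum is limited to 1 decimal place (2 s.f.).
Carrying full precision, 9.87 × 0.22 = 2.1714 m; 0.22 has 2 s.f., so the result keeps min(2, 2) = 2 s.f.
Rounded to 2 significant figures: 2.2 m.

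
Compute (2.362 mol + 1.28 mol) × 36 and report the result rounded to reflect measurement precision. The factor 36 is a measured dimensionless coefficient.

1.3 × 10^2 mol

2.362 mol + 1.28 mol = 3.642 mol; the sum is limited to 2 decimal places (3 s.f.).
Carrying full precision, 3.642 × 36 = 131.112 mol; 36 has 2 s.f., so the result keeps min(3, 2) = 2 s.f.
Rounded to 2 significant figures: 1.3 × 10^2 mol.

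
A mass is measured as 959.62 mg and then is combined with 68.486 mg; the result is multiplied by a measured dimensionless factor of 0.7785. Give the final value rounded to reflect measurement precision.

800.4 mg

959.62 mg + 68.486 mg = 1028.106 mg; the sum is limited to 2 decimal places (6 s.f.).
Carrying full precision, 1028.106 × 0.7785 = 800.380521 mg; 0.7785 has 4 s.f., so the result keeps min(6, 4) = 4 s.f.
Rounded to 4 significant figures: 800.4 mg.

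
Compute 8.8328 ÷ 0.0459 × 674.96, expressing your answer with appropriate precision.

1.30 × 10^5

8.8328 ÷ 0.0459 × 674.96 = 129886.420218…
Multiplication/division keeps the fewest significant figures: 8.8328 → 5 s.f., 0.0459 → 3 s.f., 674.96 → 5 s.f.; limit is 3.
Rounded to 3 significant figures: 1.30 × 10^5.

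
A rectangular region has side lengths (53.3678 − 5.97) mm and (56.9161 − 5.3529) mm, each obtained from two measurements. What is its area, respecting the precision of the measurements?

53.3678 − 5.97 = 47.3978, limited to 2 d.p. → 4 s.f.; 56.9161 − 5.3529 = 51.5632, limited to 4 d.p. → 6 s.f.
Carrying full precision, 47.3978 × 51.5632 = 2443.98224096; keep min(4, 6) = 4 s.f.
Rounded to 4 significant figures: 2444 mm².

2444 mm²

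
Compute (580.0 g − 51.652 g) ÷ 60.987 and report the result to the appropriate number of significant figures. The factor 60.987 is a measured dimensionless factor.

580.0 g − 51.652 g = 528.348 g; the difference is limited to 1 decimal place (4 s.f.).
Carrying full precision, 528.348 ÷ 60.987 = 8.66328889763… g; 60.987 has 5 s.f., so the result keeps min(4, 5) = 4 s.f.
Rounded to 4 significant figures: 8.663 g.

8.663 g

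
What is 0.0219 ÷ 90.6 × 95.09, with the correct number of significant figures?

2.30 × 10^-2

0.0219 ÷ 90.6 × 95.09 = 0.0229853311258…
Multiplication/division keeps the fewest significant figures: 0.0219 → 3 s.f., 90.6 → 3 s.f., 95.09 → 4 s.f.; limit is 3.
Rounded to 3 significant figures: 2.30 × 10^-2.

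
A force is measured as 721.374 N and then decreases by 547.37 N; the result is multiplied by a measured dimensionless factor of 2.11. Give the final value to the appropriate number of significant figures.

367 N

721.374 N − 547.37 N = 174.004 N; the difference is limited to 2 decimal places (5 s.f.).
Carrying full precision, 174.004 × 2.11 = 367.14844 N; 2.11 has 3 s.f., so the result keeps min(5, 3) = 3 s.f.
Rounded to 3 significant figures: 367 N.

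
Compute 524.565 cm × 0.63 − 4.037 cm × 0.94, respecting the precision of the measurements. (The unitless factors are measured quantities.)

3.3 × 10^2 cm

524.565 × 0.63 = 330.47595 → 3.3 × 10^2 cm (2 s.f., last digit at the 10^1 place).
4.037 × 0.94 = 3.79478 → 3.8 cm (2 s.f., last digit at the 10^-1 place).
Difference: 326.68117 cm; keep the coarser place, 10^1.
Result: 3.3 × 10^2 cm.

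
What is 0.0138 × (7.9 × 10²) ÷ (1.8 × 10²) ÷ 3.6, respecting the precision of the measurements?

0.017

0.0138 × (7.9 × 10²) ÷ (1.8 × 10²) ÷ 3.6 = 0.0168240740741…
Multiplication/division keeps the fewest significant figures: 0.0138 → 3 s.f., 7.9 × 10² → 2 s.f., 1.8 × 10² → 2 s.f., 3.6 → 2 s.f.; limit is 2.
Rounded to 2 significant figures: 0.017.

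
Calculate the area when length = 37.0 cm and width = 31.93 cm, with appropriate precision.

1.18 × 10³ cm²

area = 37.0 cm × 31.93 cm = 1181.41 cm².
37.0 has 3 significant figures; 31.93 has 4.
Division/multiplication keeps the fewest: 3 significant figures.
Rounded: 1.18 × 10³ cm².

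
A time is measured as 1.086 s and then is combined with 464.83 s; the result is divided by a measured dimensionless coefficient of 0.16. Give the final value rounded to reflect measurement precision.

1.086 s + 464.83 s = 465.916 s; the sum is limited to 2 decimal places (5 s.f.).
Carrying full precision, 465.916 ÷ 0.16 = 2911.975 s; 0.16 has 2 s.f., so the result keeps min(5, 2) = 2 s.f.
Rounded to 2 significant figures: 2.9 × 10^3 s.

2.9 × 10^3 s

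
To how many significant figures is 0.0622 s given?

3

0.0622: leading zeros are not significant.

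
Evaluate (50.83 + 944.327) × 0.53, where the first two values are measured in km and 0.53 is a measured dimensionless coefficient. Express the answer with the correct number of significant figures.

5.3 × 10² km

50.83 km + 944.327 km = 995.157 km; the sum is limited to 2 decimal places (5 s.f.).
Carrying full precision, 995.157 × 0.53 = 527.43321 km; 0.53 has 2 s.f., so the result keeps min(5, 2) = 2 s.f.
Rounded to 2 significant figures: 5.3 × 10² km.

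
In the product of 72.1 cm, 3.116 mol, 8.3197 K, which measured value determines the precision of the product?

72.1 cm

72.1 cm → 3 s.f.; 3.116 mol → 4 s.f.; 8.3197 K → 5 s.f.
The fewest is 3 significant figures, from 72.1 cm.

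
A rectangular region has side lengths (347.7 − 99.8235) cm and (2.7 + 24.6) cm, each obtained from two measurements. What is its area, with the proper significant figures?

347.7 − 99.8235 = 247.8765, limited to 1 d.p. → 4 s.f.; 2.7 + 24.6 = 27.3, limited to 1 d.p. → 3 s.f.
Carrying full precision, 247.8765 × 27.3 = 6767.02845; keep min(4, 3) = 3 s.f.
Rounded to 3 significant figures: 6.77 × 10^3 cm².

6.77 × 10^3 cm²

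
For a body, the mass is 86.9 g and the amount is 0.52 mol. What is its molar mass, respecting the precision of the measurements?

molar mass = 86.9 g ÷ 0.52 mol = 167.115384615… g/mol.
86.9 has 3 significant figures; 0.52 has 2.
Division/multiplication keeps the fewest: 2 significant figures.
Rounded: 1.7 × 10^2 g/mol.

1.7 × 10^2 g/mol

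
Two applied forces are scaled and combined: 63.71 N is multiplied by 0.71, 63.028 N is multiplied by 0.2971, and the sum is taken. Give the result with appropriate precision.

64 N

63.71 × 0.71 = 45.2341 → 45 N (2 s.f., last digit at the 10^0 place).
63.028 × 0.2971 = 18.7256188 → 18.73 N (4 s.f., last digit at the 10^-2 place).
Sum: 63.9597188 N; keep the coarser place, 10^0.
Result: 64 N.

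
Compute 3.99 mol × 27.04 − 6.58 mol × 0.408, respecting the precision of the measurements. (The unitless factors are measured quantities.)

3.99 × 27.04 = 107.8896 → 108 mol (3 s.f., last digit at the 10^0 place).
6.58 × 0.408 = 2.68464 → 2.68 mol (3 s.f., last digit at the 10^-2 place).
Difference: 105.20496 mol; keep the coarser place, 10^0.
Result: 105 mol.

105 mol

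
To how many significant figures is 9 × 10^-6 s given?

9 × 10^-6: in scientific notation every digit of the coefficient is significant.

1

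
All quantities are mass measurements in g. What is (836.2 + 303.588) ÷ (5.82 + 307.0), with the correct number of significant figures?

836.2 + 303.588 = 1139.788, limited to 1 d.p. → 5 s.f.; 5.82 + 307.0 = 312.82, limited to 1 d.p. → 4 s.f.
Carrying full precision, 1139.788 ÷ 312.82 = 3.64359056326…; keep min(5, 4) = 4 s.f.
Rounded to 4 significant figures: 3.644.

3.644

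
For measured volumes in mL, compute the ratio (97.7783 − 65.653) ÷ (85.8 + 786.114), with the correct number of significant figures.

0.03684

97.7783 − 65.653 = 32.1253, limited to 3 d.p. → 5 s.f.; 85.8 + 786.114 = 871.914, limited to 1 d.p. → 4 s.f.
Carrying full precision, 32.1253 ÷ 871.914 = 0.0368445741208…; keep min(5, 4) = 4 s.f.
Rounded to 4 significant figures: 0.03684.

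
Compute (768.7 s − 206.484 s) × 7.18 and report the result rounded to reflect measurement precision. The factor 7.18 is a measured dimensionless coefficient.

768.7 s − 206.484 s = 562.216 s; the difference is limited to 1 decimal place (4 s.f.).
Carrying full precision, 562.216 × 7.18 = 4036.71088 s; 7.18 has 3 s.f., so the result keeps min(4, 3) = 3 s.f.
Rounded to 3 significant figures: 4.04 × 10^3 s.

4.04 × 10^3 s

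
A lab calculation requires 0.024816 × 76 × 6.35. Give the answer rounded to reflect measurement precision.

0.024816 × 76 × 6.35 = 11.9762016
Multiplication/division keeps the fewest significant figures: 0.024816 → 5 s.f., 76 → 2 s.f., 6.35 → 3 s.f.; limit is 2.
Rounded to 2 significant figures: 12.

12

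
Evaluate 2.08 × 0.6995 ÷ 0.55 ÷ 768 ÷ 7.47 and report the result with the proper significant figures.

4.6 × 10^-4

2.08 × 0.6995 ÷ 0.55 ÷ 768 ÷ 7.47 = 0.000461112125269…
Multiplication/division keeps the fewest significant figures: 2.08 → 3 s.f., 0.6995 → 4 s.f., 0.55 → 2 s.f., 768 → 3 s.f., 7.47 → 3 s.f.; limit is 2.
Rounded to 2 significant figures: 4.6 × 10^-4.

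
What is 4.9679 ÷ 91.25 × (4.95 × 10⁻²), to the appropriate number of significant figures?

4.9679 ÷ 91.25 × (4.95 × 10⁻²) = 0.00269491561644…
Multiplication/division keeps the fewest significant figures: 4.9679 → 5 s.f., 91.25 → 4 s.f., 4.95 × 10⁻² → 3 s.f.; limit is 3.
Rounded to 3 significant figures: 0.00269.

0.00269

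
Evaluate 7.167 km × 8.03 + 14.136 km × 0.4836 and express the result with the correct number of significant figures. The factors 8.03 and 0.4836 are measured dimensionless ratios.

64.4 km

7.167 × 8.03 = 57.55101 → 57.6 km (3 s.f., last digit at the 10^-1 place).
14.136 × 0.4836 = 6.8361696 → 6.836 km (4 s.f., last digit at the 10^-3 place).
Sum: 64.3871796 km; keep the coarser place, 10^-1.
Result: 64.4 km.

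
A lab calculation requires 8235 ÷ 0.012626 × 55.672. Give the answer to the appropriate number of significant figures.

8235 ÷ 0.012626 × 55.672 = 36310701.7266…
Multiplication/division keeps the fewest significant figures: 8235 → 4 s.f., 0.012626 → 5 s.f., 55.672 → 5 s.f.; limit is 4.
Rounded to 4 significant figures: 3.631 × 10^7.

3.631 × 10^7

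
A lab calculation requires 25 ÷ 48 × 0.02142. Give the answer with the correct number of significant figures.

0.011

25 ÷ 48 × 0.02142 = 0.01115625
Multiplication/division keeps the fewest significant figures: 25 → 2 s.f., 48 → 2 s.f., 0.02142 → 4 s.f.; limit is 2.
Rounded to 2 significant figures: 0.011.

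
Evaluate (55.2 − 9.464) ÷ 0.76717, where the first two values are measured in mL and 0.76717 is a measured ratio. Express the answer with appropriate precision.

55.2 mL − 9.464 mL = 45.736 mL; the difference is limited to 1 decimal place (3 s.f.).
Carrying full precision, 45.736 ÷ 0.76717 = 59.6165126374… mL; 0.76717 has 5 s.f., so the result keeps min(3, 5) = 3 s.f.
Rounded to 3 significant figures: 59.6 mL.

59.6 mL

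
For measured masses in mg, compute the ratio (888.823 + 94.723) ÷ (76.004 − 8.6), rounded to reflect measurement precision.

888.823 + 94.723 = 983.546, limited to 3 d.p. → 6 s.f.; 76.004 − 8.6 = 67.404, limited to 1 d.p. → 3 s.f.
Carrying full precision, 983.546 ÷ 67.404 = 14.5918046407…; keep min(6, 3) = 3 s.f.
Rounded to 3 significant figures: 14.6.

14.6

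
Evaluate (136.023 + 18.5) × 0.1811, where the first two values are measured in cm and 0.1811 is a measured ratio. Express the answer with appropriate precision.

136.023 cm + 18.5 cm = 154.523 cm; the sum is limited to 1 decimal place (4 s.f.).
Carrying full precision, 154.523 × 0.1811 = 27.9841153 cm; 0.1811 has 4 s.f., so the result keeps min(4, 4) = 4 s.f.
Rounded to 4 significant figures: 27.98 cm.

27.98 cm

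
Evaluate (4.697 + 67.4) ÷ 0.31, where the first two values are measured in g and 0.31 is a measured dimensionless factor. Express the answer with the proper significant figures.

2.3 × 10^2 g

4.697 g + 67.4 g = 72.097 g; the sum is limited to 1 decimal place (3 s.f.).
Carrying full precision, 72.097 ÷ 0.31 = 232.570967742… g; 0.31 has 2 s.f., so the result keeps min(3, 2) = 2 s.f.
Rounded to 2 significant figures: 2.3 × 10^2 g.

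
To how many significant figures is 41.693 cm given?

5

41.693: every digit is nonzero and significant.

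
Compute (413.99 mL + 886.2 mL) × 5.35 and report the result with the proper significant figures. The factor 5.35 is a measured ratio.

413.99 mL + 886.2 mL = 1300.19 mL; the sum is limited to 1 decimal place (5 s.f.).
Carrying full precision, 1300.19 × 5.35 = 6956.0165 mL; 5.35 has 3 s.f., so the result keeps min(5, 3) = 3 s.f.
Rounded to 3 significant figures: 6.96 × 10^3 mL.

6.96 × 10^3 mL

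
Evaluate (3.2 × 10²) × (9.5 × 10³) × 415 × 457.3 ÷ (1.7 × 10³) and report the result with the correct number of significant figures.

3.4 × 10⁸

(3.2 × 10²) × (9.5 × 10³) × 415 × 457.3 ÷ (1.7 × 10³) = 339370400
Multiplication/division keeps the fewest significant figures: 3.2 × 10² → 2 s.f., 9.5 × 10³ → 2 s.f., 415 → 3 s.f., 457.3 → 4 s.f., 1.7 × 10³ → 2 s.f.; limit is 2.
Rounded to 2 significant figures: 3.4 × 10⁸.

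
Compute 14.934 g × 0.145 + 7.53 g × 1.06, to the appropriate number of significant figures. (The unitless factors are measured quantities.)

10.15 g

14.934 × 0.145 = 2.16543 → 2.17 g (3 s.f., last digit at the 10^-2 place).
7.53 × 1.06 = 7.9818 → 7.98 g (3 s.f., last digit at the 10^-2 place).
Sum: 10.14723 g; keep the coarser place, 10^-2.
Result: 10.15 g.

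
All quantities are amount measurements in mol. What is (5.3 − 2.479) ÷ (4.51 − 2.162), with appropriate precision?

5.3 − 2.479 = 2.821, limited to 1 d.p. → 2 s.f.; 4.51 − 2.162 = 2.348, limited to 2 d.p. → 3 s.f.
Carrying full precision, 2.821 ÷ 2.348 = 1.20144804089…; keep min(2, 3) = 2 s.f.
Rounded to 2 significant figures: 1.2.

1.2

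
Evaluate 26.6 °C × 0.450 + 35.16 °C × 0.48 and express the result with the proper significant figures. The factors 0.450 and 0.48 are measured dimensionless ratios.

26.6 × 0.450 = 11.97 → 12.0 °C (3 s.f., last digit at the 10^-1 place).
35.16 × 0.48 = 16.8768 → 17 °C (2 s.f., last digit at the 10^0 place).
Sum: 28.8468 °C; keep the coarser place, 10^0.
Result: 29 °C.

29 °C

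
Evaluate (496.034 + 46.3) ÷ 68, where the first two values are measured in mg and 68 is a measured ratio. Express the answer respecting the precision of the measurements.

496.034 mg + 46.3 mg = 542.334 mg; the sum is limited to 1 decimal place (4 s.f.).
Carrying full precision, 542.334 ÷ 68 = 7.9755 mg; 68 has 2 s.f., so the result keeps min(4, 2) = 2 s.f.
Rounded to 2 significant figures: 8.0 mg.

8.0 mg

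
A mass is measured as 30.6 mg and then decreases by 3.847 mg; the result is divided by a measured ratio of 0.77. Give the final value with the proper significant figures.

30.6 mg − 3.847 mg = 26.753 mg; the difference is limited to 1 decimal place (3 s.f.).
Carrying full precision, 26.753 ÷ 0.77 = 34.7441558442… mg; 0.77 has 2 s.f., so the result keeps min(3, 2) = 2 s.f.
Rounded to 2 significant figures: 35 mg.

35 mg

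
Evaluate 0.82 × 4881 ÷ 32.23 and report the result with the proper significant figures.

0.82 × 4881 ÷ 32.23 = 124.183059262…
Multiplication/division keeps the fewest significant figures: 0.82 → 2 s.f., 4881 → 4 s.f., 32.23 → 4 s.f.; limit is 2.
Rounded to 2 significant figures: 1.2 × 10².

1.2 × 10²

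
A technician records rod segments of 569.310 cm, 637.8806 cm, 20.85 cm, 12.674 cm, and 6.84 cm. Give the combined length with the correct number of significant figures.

1247.55 cm

569.310 cm + 637.8806 cm + 20.85 cm + 12.674 cm + 6.84 cm = 1247.5546 cm.
Addition/subtraction keeps the fewest decimal places: 569.310 → 3 decimal places, 637.8806 → 4 decimal places, 20.85 → 2 decimal places, 12.674 → 3 decimal places, 6.84 → 2 decimal places; limit is 2.
Rounded to 2 decimal places: 1247.55 cm.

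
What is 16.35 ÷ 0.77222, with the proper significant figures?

21.17

16.35 ÷ 0.77222 = 21.1727227992…
Multiplication/division keeps the fewest significant figures: 16.35 → 4 s.f., 0.77222 → 5 s.f.; limit is 4.
Rounded to 4 significant figures: 21.17.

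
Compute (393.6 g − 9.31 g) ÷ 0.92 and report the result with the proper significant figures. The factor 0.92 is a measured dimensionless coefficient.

393.6 g − 9.31 g = 384.29 g; the difference is limited to 1 decimal place (4 s.f.).
Carrying full precision, 384.29 ÷ 0.92 = 417.706521739… g; 0.92 has 2 s.f., so the result keeps min(4, 2) = 2 s.f.
Rounded to 2 significant figures: 4.2 × 10^2 g.

4.2 × 10^2 g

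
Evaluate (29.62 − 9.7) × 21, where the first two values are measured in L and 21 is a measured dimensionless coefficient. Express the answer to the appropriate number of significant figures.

29.62 L − 9.7 L = 19.92 L; the difference is limited to 1 decimal place (3 s.f.).
Carrying full precision, 19.92 × 21 = 418.32 L; 21 has 2 s.f., so the result keeps min(3, 2) = 2 s.f.
Rounded to 2 significant figures: 4.2 × 10^2 L.

4.2 × 10^2 L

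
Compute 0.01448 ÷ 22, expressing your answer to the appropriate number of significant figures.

6.6 × 10^-4

0.01448 ÷ 22 = 0.000658181818182…
Multiplication/division keeps the fewest significant figures: 0.01448 → 4 s.f., 22 → 2 s.f.; limit is 2.
Rounded to 2 significant figures: 6.6 × 10^-4.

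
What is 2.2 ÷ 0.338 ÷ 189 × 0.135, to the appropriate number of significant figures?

2.2 ÷ 0.338 ÷ 189 × 0.135 = 0.00464919695689…
Multiplication/division keeps the fewest significant figures: 2.2 → 2 s.f., 0.338 → 3 s.f., 189 → 3 s.f., 0.135 → 3 s.f.; limit is 2.
Rounded to 2 significant figures: 0.0046.

0.0046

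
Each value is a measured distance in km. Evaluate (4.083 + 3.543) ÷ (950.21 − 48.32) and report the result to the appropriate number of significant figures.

4.083 + 3.543 = 7.626, limited to 3 d.p. → 4 s.f.; 950.21 − 48.32 = 901.89, limited to 2 d.p. → 5 s.f.
Carrying full precision, 7.626 ÷ 901.89 = 0.00845557662243…; keep min(4, 5) = 4 s.f.
Rounded to 4 significant figures: 0.008456.

0.008456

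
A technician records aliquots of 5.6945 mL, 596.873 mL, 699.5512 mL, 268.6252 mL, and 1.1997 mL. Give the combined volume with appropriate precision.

1571.944 mL

5.6945 mL + 596.873 mL + 699.5512 mL + 268.6252 mL + 1.1997 mL = 1571.9436 mL.
Addition/subtraction keeps the fewest decimal places: 5.6945 → 4 decimal places, 596.873 → 3 decimal places, 699.5512 → 4 decimal places, 268.6252 → 4 decimal places, 1.1997 → 4 decimal places; limit is 3.
Rounded to 3 decimal places: 1571.944 mL.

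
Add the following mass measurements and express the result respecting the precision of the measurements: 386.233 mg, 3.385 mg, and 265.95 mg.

6.5557 × 10² mg

386.233 mg + 3.385 mg + 265.95 mg = 655.568 mg.
Addition/subtraction keeps the fewest decimal places: 386.233 → 3 decimal places, 3.385 → 3 decimal places, 265.95 → 2 decimal places; limit is 2.
Rounded to 2 decimal places: 6.5557 × 10² mg.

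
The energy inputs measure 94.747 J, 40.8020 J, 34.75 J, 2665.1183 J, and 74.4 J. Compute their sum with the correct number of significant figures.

2909.8 J

94.747 J + 40.8020 J + 34.75 J + 2665.1183 J + 74.4 J = 2909.8173 J.
Addition/subtraction keeps the fewest decimal places: 94.747 → 3 decimal places, 40.8020 → 4 decimal places, 34.75 → 2 decimal places, 2665.1183 → 4 decimal places, 74.4 → 1 decimal place; limit is 1.
Rounded to 1 decimal place: 2909.8 J.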